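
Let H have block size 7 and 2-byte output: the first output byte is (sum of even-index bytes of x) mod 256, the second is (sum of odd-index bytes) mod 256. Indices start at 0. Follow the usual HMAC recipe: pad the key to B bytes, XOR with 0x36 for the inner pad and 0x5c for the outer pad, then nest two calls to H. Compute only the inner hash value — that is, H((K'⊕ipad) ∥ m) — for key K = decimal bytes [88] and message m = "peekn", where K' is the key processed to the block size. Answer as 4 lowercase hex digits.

e0e5

Key decimal bytes [88] = 58 is 1 byte ≤ B = 7; zero-pad to 7 bytes: K' = 58 00 00 00 00 00 00.
K' ⊕ ipad = 6e 36 36 36 36 36 36.
Inner input = 6e 36 36 36 36 36 36 ∥ 70 65 65 6b 6e.
Inner hash: even-index sum = 480 mod 256 = 224; odd-index sum = 485 mod 256 = 229 → e0 e5.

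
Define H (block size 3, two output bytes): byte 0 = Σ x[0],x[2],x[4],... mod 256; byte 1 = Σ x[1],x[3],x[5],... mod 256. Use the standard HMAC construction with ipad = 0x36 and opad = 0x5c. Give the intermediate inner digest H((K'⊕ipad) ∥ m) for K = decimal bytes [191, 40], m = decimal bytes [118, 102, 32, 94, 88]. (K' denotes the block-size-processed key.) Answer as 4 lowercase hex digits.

Key decimal bytes [191, 40] = bf 28 is 2 bytes ≤ B = 3; zero-pad to 3 bytes: K' = bf 28 00.
K' ⊕ ipad = 89 1e 36.
Inner input = 89 1e 36 ∥ 76 66 20 5e 58.
Inner hash: even-index sum = 387 mod 256 = 131; odd-index sum = 268 mod 256 = 12 → 83 0c.

830c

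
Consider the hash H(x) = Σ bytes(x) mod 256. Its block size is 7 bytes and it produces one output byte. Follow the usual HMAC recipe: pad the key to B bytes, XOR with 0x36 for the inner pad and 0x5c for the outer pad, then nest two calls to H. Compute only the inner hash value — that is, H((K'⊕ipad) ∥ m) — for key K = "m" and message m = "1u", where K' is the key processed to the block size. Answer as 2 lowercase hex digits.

Key "m" = 6d is 1 byte ≤ B = 7; zero-pad to 7 bytes: K' = 6d 00 00 00 00 00 00.
K' ⊕ ipad = 5b 36 36 36 36 36 36.
Inner input = 5b 36 36 36 36 36 36 ∥ 31 75.
Inner hash: sum = 91+54+54+54+54+54+54+49+117 = 581; mod 256 = 69 → 45.

45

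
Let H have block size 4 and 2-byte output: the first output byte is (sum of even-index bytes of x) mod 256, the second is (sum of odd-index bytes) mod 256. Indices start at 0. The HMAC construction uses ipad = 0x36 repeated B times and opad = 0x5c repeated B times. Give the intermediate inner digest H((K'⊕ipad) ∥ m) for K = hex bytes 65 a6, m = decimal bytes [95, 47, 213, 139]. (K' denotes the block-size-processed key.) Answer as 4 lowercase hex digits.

Key hex bytes 65 a6 is 2 bytes ≤ B = 4; zero-pad to 4 bytes: K' = 65 a6 00 00.
K' ⊕ ipad = 53 90 36 36.
Inner input = 53 90 36 36 ∥ 5f 2f d5 8b.
Inner hash: even-index sum = 445 mod 256 = 189; odd-index sum = 384 mod 256 = 128 → bd 80.

bd80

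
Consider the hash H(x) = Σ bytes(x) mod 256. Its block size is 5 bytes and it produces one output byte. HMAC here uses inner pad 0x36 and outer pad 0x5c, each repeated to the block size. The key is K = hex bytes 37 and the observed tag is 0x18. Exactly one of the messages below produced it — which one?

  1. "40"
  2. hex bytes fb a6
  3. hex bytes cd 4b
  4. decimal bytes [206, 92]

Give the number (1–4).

Key hex bytes 37 is 1 byte ≤ B = 5; zero-pad to 5 bytes: K' = 37 00 00 00 00.
K' ⊕ ipad = 01 36 36 36 36; K' ⊕ opad = 6b 5c 5c 5c 5c.
m1: inner = H(01 36 36 36 36 34 30) = 3d; tag = H(6b 5c 5c 5c 5c 3d) = 18 ← matches
m2: inner = H(01 36 36 36 36 fb a6) = 7a; tag = H(6b 5c 5c 5c 5c 7a) = 55
m3: inner = H(01 36 36 36 36 cd 4b) = f1; tag = H(6b 5c 5c 5c 5c f1) = cc
m4: inner = H(01 36 36 36 36 ce 5c) = 03; tag = H(6b 5c 5c 5c 5c 03) = de

1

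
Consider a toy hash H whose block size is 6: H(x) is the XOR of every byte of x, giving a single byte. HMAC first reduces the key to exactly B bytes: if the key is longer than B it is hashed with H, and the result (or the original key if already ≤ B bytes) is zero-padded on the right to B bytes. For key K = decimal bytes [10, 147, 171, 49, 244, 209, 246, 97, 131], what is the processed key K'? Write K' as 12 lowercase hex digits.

320000000000

|K| = 9 > B = 6, so first hash the key.
H(K): XOR 0a⊕93⊕ab⊕31⊕f4⊕d1⊕f6⊕61⊕83 = 32.
Zero-pad H(K) = 32 to 6 bytes: K' = 32 00 00 00 00 00.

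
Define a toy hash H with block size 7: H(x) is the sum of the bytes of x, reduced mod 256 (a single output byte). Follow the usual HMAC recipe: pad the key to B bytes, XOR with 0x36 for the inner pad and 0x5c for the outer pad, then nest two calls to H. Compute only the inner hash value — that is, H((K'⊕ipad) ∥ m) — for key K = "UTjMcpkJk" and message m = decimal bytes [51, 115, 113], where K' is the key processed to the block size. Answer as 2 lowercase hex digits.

Key "UTjMcpkJk" = 55 54 6a 4d 63 70 6b 4a 6b is 9 bytes > B = 7, so hash it first: H(key) = 53, then zero-pad to 7 bytes: K' = 53 00 00 00 00 00 00.
K' ⊕ ipad = 65 36 36 36 36 36 36.
Inner input = 65 36 36 36 36 36 36 ∥ 33 73 71.
Inner hash: sum = 101+54+54+54+54+54+54+51+115+113 = 704; mod 256 = 192 → c0.

c0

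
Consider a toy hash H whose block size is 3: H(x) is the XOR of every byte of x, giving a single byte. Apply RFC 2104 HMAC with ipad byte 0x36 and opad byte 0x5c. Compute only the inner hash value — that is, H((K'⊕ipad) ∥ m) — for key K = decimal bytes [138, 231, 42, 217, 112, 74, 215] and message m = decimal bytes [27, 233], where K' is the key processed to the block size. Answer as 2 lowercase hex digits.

b7

Key decimal bytes [138, 231, 42, 217, 112, 74, 215] = 8a e7 2a d9 70 4a d7 is 7 bytes > B = 3, so hash it first: H(key) = 73, then zero-pad to 3 bytes: K' = 73 00 00.
K' ⊕ ipad = 45 36 36.
Inner input = 45 36 36 ∥ 1b e9.
Inner hash: XOR 45⊕36⊕36⊕1b⊕e9 = b7.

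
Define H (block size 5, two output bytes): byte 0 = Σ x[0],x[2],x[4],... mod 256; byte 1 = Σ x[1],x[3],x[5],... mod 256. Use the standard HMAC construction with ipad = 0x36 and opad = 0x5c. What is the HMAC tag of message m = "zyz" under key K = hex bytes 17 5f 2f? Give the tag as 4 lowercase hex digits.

ad48

Key hex bytes 17 5f 2f is 3 bytes ≤ B = 5; zero-pad to 5 bytes: K' = 17 5f 2f 00 00.
K' ⊕ ipad = 21 69 19 36 36.  K' ⊕ opad = 4b 03 73 5c 5c.
Inner input = (K'⊕ipad) ∥ m = 21 69 19 36 36 ∥ 7a 79 7a.
Inner hash: even-index sum = 233 mod 256 = 233; odd-index sum = 403 mod 256 = 147 → e9 93.
Outer input = (K'⊕opad) ∥ inner = 4b 03 73 5c 5c ∥ e9 93.
Outer hash (tag): even-index sum = 429 mod 256 = 173; odd-index sum = 328 mod 256 = 72 → ad 48.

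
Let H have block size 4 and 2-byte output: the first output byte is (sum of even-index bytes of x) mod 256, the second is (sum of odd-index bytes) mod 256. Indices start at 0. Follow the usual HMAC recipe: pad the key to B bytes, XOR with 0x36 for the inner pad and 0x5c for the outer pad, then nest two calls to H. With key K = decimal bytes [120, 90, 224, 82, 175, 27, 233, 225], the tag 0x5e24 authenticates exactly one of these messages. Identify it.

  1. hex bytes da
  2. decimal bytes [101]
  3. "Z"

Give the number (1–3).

3

Key decimal bytes [120, 90, 224, 82, 175, 27, 233, 225] = 78 5a e0 52 af 1b e9 e1 is 8 bytes > B = 4, so hash it first: H(key) = f0 a8, then zero-pad to 4 bytes: K' = f0 a8 00 00.
K' ⊕ ipad = c6 9e 36 36; K' ⊕ opad = ac f4 5c 5c.
m1: inner = H(c6 9e 36 36 da) = d6 d4; tag = H(ac f4 5c 5c d6 d4) = de24
m2: inner = H(c6 9e 36 36 65) = 61 d4; tag = H(ac f4 5c 5c 61 d4) = 6924
m3: inner = H(c6 9e 36 36 5a) = 56 d4; tag = H(ac f4 5c 5c 56 d4) = 5e24 ← matches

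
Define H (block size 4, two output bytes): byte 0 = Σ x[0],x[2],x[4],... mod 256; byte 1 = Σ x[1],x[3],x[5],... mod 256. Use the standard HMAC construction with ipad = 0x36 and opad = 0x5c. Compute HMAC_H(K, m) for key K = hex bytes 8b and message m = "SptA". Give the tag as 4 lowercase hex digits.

Key hex bytes 8b is 1 byte ≤ B = 4; zero-pad to 4 bytes: K' = 8b 00 00 00.
K' ⊕ ipad = bd 36 36 36.  K' ⊕ opad = d7 5c 5c 5c.
Inner input = (K'⊕ipad) ∥ m = bd 36 36 36 ∥ 53 70 74 41.
Inner hash: even-index sum = 442 mod 256 = 186; odd-index sum = 285 mod 256 = 29 → ba 1d.
Outer input = (K'⊕opad) ∥ inner = d7 5c 5c 5c ∥ ba 1d.
Outer hash (tag): even-index sum = 493 mod 256 = 237; odd-index sum = 213 mod 256 = 213 → ed d5.

edd5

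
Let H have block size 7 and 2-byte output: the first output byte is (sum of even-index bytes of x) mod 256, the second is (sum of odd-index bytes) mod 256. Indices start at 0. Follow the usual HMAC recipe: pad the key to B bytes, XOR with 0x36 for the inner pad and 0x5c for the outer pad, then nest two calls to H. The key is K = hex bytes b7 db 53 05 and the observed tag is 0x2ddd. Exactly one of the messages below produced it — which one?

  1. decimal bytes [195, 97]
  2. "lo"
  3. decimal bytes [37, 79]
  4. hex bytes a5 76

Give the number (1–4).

3

Key hex bytes b7 db 53 05 is 4 bytes ≤ B = 7; zero-pad to 7 bytes: K' = b7 db 53 05 00 00 00.
K' ⊕ ipad = 81 ed 65 33 36 36 36; K' ⊕ opad = eb 87 0f 59 5c 5c 5c.
m1: inner = H(81 ed 65 33 36 36 36 c3 61) = b3 19; tag = H(eb 87 0f 59 5c 5c 5c b3 19) = cbef
m2: inner = H(81 ed 65 33 36 36 36 6c 6f) = c1 c2; tag = H(eb 87 0f 59 5c 5c 5c c1 c2) = 74fd
m3: inner = H(81 ed 65 33 36 36 36 25 4f) = a1 7b; tag = H(eb 87 0f 59 5c 5c 5c a1 7b) = 2ddd ← matches
m4: inner = H(81 ed 65 33 36 36 36 a5 76) = c8 fb; tag = H(eb 87 0f 59 5c 5c 5c c8 fb) = ad04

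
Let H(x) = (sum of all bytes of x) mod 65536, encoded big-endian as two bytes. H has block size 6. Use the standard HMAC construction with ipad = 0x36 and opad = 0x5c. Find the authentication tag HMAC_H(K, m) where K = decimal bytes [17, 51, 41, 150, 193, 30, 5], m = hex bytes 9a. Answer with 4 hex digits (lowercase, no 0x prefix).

0304

Key decimal bytes [17, 51, 41, 150, 193, 30, 5] = 11 33 29 96 c1 1e 05 is 7 bytes > B = 6, so hash it first: H(key) = 01 e7, then zero-pad to 6 bytes: K' = 01 e7 00 00 00 00.
K' ⊕ ipad = 37 d1 36 36 36 36.  K' ⊕ opad = 5d bb 5c 5c 5c 5c.
Inner input = (K'⊕ipad) ∥ m = 37 d1 36 36 36 36 ∥ 9a.
Inner hash: sum = 55+209+54+54+54+54+154 = 634 → 02 7a.
Outer input = (K'⊕opad) ∥ inner = 5d bb 5c 5c 5c 5c ∥ 02 7a.
Outer hash (tag): sum = 93+187+92+92+92+92+2+122 = 772 → 03 04.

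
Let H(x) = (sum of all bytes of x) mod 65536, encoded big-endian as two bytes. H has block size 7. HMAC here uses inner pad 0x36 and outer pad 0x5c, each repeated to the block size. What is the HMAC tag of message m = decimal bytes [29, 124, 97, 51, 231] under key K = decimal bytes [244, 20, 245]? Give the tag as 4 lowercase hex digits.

Key decimal bytes [244, 20, 245] = f4 14 f5 is 3 bytes ≤ B = 7; zero-pad to 7 bytes: K' = f4 14 f5 00 00 00 00.
K' ⊕ ipad = c2 22 c3 36 36 36 36.  K' ⊕ opad = a8 48 a9 5c 5c 5c 5c.
Inner input = (K'⊕ipad) ∥ m = c2 22 c3 36 36 36 36 ∥ 1d 7c 61 33 e7.
Inner hash: sum = 194+34+195+54+54+54+54+29+124+97+51+231 = 1171 → 04 93.
Outer input = (K'⊕opad) ∥ inner = a8 48 a9 5c 5c 5c 5c ∥ 04 93.
Outer hash (tag): sum = 168+72+169+92+92+92+92+4+147 = 928 → 03 a0.

03a0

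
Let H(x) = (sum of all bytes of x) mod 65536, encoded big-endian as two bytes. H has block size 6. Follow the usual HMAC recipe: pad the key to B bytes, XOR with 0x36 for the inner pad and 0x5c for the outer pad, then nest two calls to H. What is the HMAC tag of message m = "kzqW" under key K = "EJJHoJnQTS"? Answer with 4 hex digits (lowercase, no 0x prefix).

Key "EJJHoJnQTS" = 45 4a 4a 48 6f 4a 6e 51 54 53 is 10 bytes > B = 6, so hash it first: H(key) = 03 40, then zero-pad to 6 bytes: K' = 03 40 00 00 00 00.
K' ⊕ ipad = 35 76 36 36 36 36.  K' ⊕ opad = 5f 1c 5c 5c 5c 5c.
Inner input = (K'⊕ipad) ∥ m = 35 76 36 36 36 36 ∥ 6b 7a 71 57.
Inner hash: sum = 53+118+54+54+54+54+107+122+113+87 = 816 → 03 30.
Outer input = (K'⊕opad) ∥ inner = 5f 1c 5c 5c 5c 5c ∥ 03 30.
Outer hash (tag): sum = 95+28+92+92+92+92+3+48 = 542 → 02 1e.

021e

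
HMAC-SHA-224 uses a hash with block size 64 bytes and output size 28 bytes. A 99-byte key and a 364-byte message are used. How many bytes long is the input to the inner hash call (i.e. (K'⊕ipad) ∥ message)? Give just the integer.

428

Key is 99 > 64 bytes, so it is hashed to 28 bytes then zero-padded to 64: |K'| = 64.
Inner input = (K'⊕ipad) ∥ m → 64 + 364 = 428 bytes.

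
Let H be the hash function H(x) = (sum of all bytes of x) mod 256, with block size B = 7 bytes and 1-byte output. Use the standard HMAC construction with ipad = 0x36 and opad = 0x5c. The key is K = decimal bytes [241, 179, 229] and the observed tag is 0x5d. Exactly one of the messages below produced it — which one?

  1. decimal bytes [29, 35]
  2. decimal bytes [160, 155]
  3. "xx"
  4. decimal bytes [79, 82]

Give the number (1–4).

4

Key decimal bytes [241, 179, 229] = f1 b3 e5 is 3 bytes ≤ B = 7; zero-pad to 7 bytes: K' = f1 b3 e5 00 00 00 00.
K' ⊕ ipad = c7 85 d3 36 36 36 36; K' ⊕ opad = ad ef b9 5c 5c 5c 5c.
m1: inner = H(c7 85 d3 36 36 36 36 1d 23) = 37; tag = H(ad ef b9 5c 5c 5c 5c 37) = fc
m2: inner = H(c7 85 d3 36 36 36 36 a0 9b) = 32; tag = H(ad ef b9 5c 5c 5c 5c 32) = f7
m3: inner = H(c7 85 d3 36 36 36 36 78 78) = e7; tag = H(ad ef b9 5c 5c 5c 5c e7) = ac
m4: inner = H(c7 85 d3 36 36 36 36 4f 52) = 98; tag = H(ad ef b9 5c 5c 5c 5c 98) = 5d ← matches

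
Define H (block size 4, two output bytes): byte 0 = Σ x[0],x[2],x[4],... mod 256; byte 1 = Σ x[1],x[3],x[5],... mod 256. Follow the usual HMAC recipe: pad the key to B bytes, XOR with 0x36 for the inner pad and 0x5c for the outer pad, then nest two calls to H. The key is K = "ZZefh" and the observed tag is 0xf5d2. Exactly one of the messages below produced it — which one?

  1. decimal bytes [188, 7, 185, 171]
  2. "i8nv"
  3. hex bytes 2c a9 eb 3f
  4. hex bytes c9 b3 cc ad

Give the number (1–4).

Key "ZZefh" = 5a 5a 65 66 68 is 5 bytes > B = 4, so hash it first: H(key) = 27 c0, then zero-pad to 4 bytes: K' = 27 c0 00 00.
K' ⊕ ipad = 11 f6 36 36; K' ⊕ opad = 7b 9c 5c 5c.
m1: inner = H(11 f6 36 36 bc 07 b9 ab) = bc de; tag = H(7b 9c 5c 5c bc de) = 93d6
m2: inner = H(11 f6 36 36 69 38 6e 76) = 1e da; tag = H(7b 9c 5c 5c 1e da) = f5d2 ← matches
m3: inner = H(11 f6 36 36 2c a9 eb 3f) = 5e 14; tag = H(7b 9c 5c 5c 5e 14) = 350c
m4: inner = H(11 f6 36 36 c9 b3 cc ad) = dc 8c; tag = H(7b 9c 5c 5c dc 8c) = b384

2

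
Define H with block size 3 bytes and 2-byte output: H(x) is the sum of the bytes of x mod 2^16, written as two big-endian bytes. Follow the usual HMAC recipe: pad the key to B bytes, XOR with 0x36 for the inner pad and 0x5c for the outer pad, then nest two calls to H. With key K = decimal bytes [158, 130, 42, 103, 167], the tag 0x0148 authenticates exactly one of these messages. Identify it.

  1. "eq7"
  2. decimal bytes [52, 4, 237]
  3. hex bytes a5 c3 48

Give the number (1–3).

Key decimal bytes [158, 130, 42, 103, 167] = 9e 82 2a 67 a7 is 5 bytes > B = 3, so hash it first: H(key) = 02 58, then zero-pad to 3 bytes: K' = 02 58 00.
K' ⊕ ipad = 34 6e 36; K' ⊕ opad = 5e 04 5c.
m1: inner = H(34 6e 36 65 71 37) = 01 e5; tag = H(5e 04 5c 01 e5) = 01a4
m2: inner = H(34 6e 36 34 04 ed) = 01 fd; tag = H(5e 04 5c 01 fd) = 01bc
m3: inner = H(34 6e 36 a5 c3 48) = 02 88; tag = H(5e 04 5c 02 88) = 0148 ← matches

3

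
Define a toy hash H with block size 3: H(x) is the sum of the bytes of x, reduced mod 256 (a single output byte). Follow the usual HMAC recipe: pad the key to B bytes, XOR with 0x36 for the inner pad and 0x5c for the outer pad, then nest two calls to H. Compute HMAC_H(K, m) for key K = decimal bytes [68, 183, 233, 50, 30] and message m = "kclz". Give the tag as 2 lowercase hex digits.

Key decimal bytes [68, 183, 233, 50, 30] = 44 b7 e9 32 1e is 5 bytes > B = 3, so hash it first: H(key) = 34, then zero-pad to 3 bytes: K' = 34 00 00.
K' ⊕ ipad = 02 36 36.  K' ⊕ opad = 68 5c 5c.
Inner input = (K'⊕ipad) ∥ m = 02 36 36 ∥ 6b 63 6c 7a.
Inner hash: sum = 2+54+54+107+99+108+122 = 546; mod 256 = 34 → 22.
Outer input = (K'⊕opad) ∥ inner = 68 5c 5c ∥ 22.
Outer hash (tag): sum = 104+92+92+34 = 322; mod 256 = 66 → 42.

42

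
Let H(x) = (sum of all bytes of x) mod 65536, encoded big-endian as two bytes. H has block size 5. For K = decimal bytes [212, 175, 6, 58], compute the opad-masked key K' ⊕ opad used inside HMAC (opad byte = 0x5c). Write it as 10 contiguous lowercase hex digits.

Key decimal bytes [212, 175, 6, 58] = d4 af 06 3a is 4 bytes ≤ B = 5; zero-pad to 5 bytes: K' = d4 af 06 3a 00.
XOR each byte with 0x5c: d4⊕5c=88, af⊕5c=f3, 06⊕5c=5a, 3a⊕5c=66, 00⊕5c=5c.

88f35a665c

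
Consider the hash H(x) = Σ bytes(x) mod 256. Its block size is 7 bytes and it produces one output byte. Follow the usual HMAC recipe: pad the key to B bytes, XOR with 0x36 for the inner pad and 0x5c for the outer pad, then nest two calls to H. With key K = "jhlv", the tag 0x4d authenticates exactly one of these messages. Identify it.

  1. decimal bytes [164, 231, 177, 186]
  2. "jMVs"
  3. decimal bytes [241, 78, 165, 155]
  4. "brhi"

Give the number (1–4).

Key "jhlv" = 6a 68 6c 76 is 4 bytes ≤ B = 7; zero-pad to 7 bytes: K' = 6a 68 6c 76 00 00 00.
K' ⊕ ipad = 5c 5e 5a 40 36 36 36; K' ⊕ opad = 36 34 30 2a 5c 5c 5c.
m1: inner = H(5c 5e 5a 40 36 36 36 a4 e7 b1 ba) = ec; tag = H(36 34 30 2a 5c 5c 5c ec) = c4
m2: inner = H(5c 5e 5a 40 36 36 36 6a 4d 56 73) = 76; tag = H(36 34 30 2a 5c 5c 5c 76) = 4e
m3: inner = H(5c 5e 5a 40 36 36 36 f1 4e a5 9b) = 75; tag = H(36 34 30 2a 5c 5c 5c 75) = 4d ← matches
m4: inner = H(5c 5e 5a 40 36 36 36 62 72 68 69) = 9b; tag = H(36 34 30 2a 5c 5c 5c 9b) = 73

3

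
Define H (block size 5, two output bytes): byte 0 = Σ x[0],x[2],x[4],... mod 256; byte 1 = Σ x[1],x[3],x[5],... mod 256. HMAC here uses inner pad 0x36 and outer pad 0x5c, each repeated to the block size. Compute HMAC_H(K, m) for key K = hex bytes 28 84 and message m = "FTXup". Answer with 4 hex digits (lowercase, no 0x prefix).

2287

Key hex bytes 28 84 is 2 bytes ≤ B = 5; zero-pad to 5 bytes: K' = 28 84 00 00 00.
K' ⊕ ipad = 1e b2 36 36 36.  K' ⊕ opad = 74 d8 5c 5c 5c.
Inner input = (K'⊕ipad) ∥ m = 1e b2 36 36 36 ∥ 46 54 58 75 70.
Inner hash: even-index sum = 339 mod 256 = 83; odd-index sum = 502 mod 256 = 246 → 53 f6.
Outer input = (K'⊕opad) ∥ inner = 74 d8 5c 5c 5c ∥ 53 f6.
Outer hash (tag): even-index sum = 546 mod 256 = 34; odd-index sum = 391 mod 256 = 135 → 22 87.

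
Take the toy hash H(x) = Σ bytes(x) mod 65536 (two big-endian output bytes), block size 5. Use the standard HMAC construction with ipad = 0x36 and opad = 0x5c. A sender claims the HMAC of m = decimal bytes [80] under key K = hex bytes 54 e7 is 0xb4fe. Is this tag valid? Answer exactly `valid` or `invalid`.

invalid

Key hex bytes 54 e7 is 2 bytes ≤ B = 5; zero-pad to 5 bytes: K' = 54 e7 00 00 00.
K' ⊕ ipad = 62 d1 36 36 36; K' ⊕ opad = 08 bb 5c 5c 5c.
Inner hash: sum = 98+209+54+54+54+80 = 549 → 02 25.
Outer hash (recomputed tag): sum = 8+187+92+92+92+2+37 = 510 → 01 fe.
Recomputed tag = 01fe; claimed = b4fe → mismatch.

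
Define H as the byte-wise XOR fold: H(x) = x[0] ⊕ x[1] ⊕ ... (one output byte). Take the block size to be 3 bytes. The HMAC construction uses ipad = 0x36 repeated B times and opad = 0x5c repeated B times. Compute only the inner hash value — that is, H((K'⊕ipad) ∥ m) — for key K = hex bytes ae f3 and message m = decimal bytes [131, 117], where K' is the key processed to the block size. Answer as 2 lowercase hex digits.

Key hex bytes ae f3 is 2 bytes ≤ B = 3; zero-pad to 3 bytes: K' = ae f3 00.
K' ⊕ ipad = 98 c5 36.
Inner input = 98 c5 36 ∥ 83 75.
Inner hash: XOR 98⊕c5⊕36⊕83⊕75 = 9d.

9d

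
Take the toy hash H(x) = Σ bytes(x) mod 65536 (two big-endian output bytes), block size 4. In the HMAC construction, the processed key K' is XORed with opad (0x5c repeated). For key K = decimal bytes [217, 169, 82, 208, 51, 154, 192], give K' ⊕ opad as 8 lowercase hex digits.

Key decimal bytes [217, 169, 82, 208, 51, 154, 192] = d9 a9 52 d0 33 9a c0 is 7 bytes > B = 4, so hash it first: H(key) = 04 31, then zero-pad to 4 bytes: K' = 04 31 00 00.
XOR each byte with 0x5c: 04⊕5c=58, 31⊕5c=6d, 00⊕5c=5c, 00⊕5c=5c.

586d5c5c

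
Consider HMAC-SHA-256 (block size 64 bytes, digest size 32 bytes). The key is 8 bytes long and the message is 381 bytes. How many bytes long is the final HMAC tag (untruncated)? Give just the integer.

The tag is one SHA-256 digest: 32 bytes.

32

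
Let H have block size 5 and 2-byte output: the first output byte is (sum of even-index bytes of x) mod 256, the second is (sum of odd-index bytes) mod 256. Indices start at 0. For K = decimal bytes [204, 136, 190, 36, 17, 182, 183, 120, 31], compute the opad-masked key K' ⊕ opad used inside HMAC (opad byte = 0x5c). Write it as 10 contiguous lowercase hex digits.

2d865c5c5c

Key decimal bytes [204, 136, 190, 36, 17, 182, 183, 120, 31] = cc 88 be 24 11 b6 b7 78 1f is 9 bytes > B = 5, so hash it first: H(key) = 71 da, then zero-pad to 5 bytes: K' = 71 da 00 00 00.
XOR each byte with 0x5c: 71⊕5c=2d, da⊕5c=86, 00⊕5c=5c, 00⊕5c=5c, 00⊕5c=5c.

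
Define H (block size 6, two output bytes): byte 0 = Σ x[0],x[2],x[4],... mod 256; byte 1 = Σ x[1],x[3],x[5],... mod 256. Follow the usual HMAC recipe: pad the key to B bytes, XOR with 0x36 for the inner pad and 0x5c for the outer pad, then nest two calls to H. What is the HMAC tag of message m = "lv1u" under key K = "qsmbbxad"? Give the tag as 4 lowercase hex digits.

5583

Key "qsmbbxad" = 71 73 6d 62 62 78 61 64 is 8 bytes > B = 6, so hash it first: H(key) = a1 b1, then zero-pad to 6 bytes: K' = a1 b1 00 00 00 00.
K' ⊕ ipad = 97 87 36 36 36 36.  K' ⊕ opad = fd ed 5c 5c 5c 5c.
Inner input = (K'⊕ipad) ∥ m = 97 87 36 36 36 36 ∥ 6c 76 31 75.
Inner hash: even-index sum = 416 mod 256 = 160; odd-index sum = 478 mod 256 = 222 → a0 de.
Outer input = (K'⊕opad) ∥ inner = fd ed 5c 5c 5c 5c ∥ a0 de.
Outer hash (tag): even-index sum = 597 mod 256 = 85; odd-index sum = 643 mod 256 = 131 → 55 83.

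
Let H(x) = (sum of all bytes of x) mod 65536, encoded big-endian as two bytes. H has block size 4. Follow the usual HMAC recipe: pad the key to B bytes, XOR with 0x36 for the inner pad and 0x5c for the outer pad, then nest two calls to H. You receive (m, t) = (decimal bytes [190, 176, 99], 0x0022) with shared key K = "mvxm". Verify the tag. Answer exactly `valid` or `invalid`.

Key "mvxm" = 6d 76 78 6d is exactly B = 4 bytes: K' = 6d 76 78 6d.
K' ⊕ ipad = 5b 40 4e 5b; K' ⊕ opad = 31 2a 24 31.
Inner hash: sum = 91+64+78+91+190+176+99 = 789 → 03 15.
Outer hash (recomputed tag): sum = 49+42+36+49+3+21 = 200 → 00 c8.
Recomputed tag = 00c8; claimed = 0022 → mismatch.

invalid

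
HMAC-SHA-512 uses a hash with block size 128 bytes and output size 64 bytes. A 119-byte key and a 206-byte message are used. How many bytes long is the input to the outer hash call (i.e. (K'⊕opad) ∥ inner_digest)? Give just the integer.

192

Key is 119 ≤ 128 bytes, zero-padded: |K'| = 128.
Outer input = (K'⊕opad) ∥ H(inner) → 128 + 64 = 192 bytes.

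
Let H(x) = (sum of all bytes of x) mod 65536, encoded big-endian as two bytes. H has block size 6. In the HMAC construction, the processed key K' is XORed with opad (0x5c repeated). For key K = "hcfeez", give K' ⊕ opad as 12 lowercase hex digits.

343f3a393926

Key "hcfeez" = 68 63 66 65 65 7a is exactly B = 6 bytes: K' = 68 63 66 65 65 7a.
XOR each byte with 0x5c: 68⊕5c=34, 63⊕5c=3f, 66⊕5c=3a, 65⊕5c=39, 65⊕5c=39, 7a⊕5c=26.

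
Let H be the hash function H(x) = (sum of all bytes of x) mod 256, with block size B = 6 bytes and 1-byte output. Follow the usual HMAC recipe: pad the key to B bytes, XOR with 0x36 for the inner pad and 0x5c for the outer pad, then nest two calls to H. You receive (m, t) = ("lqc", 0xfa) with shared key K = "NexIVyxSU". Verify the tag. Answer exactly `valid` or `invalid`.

Key "NexIVyxSU" = 4e 65 78 49 56 79 78 53 55 is 9 bytes > B = 6, so hash it first: H(key) = 63, then zero-pad to 6 bytes: K' = 63 00 00 00 00 00.
K' ⊕ ipad = 55 36 36 36 36 36; K' ⊕ opad = 3f 5c 5c 5c 5c 5c.
Inner hash: sum = 85+54+54+54+54+54+108+113+99 = 675; mod 256 = 163 → a3.
Outer hash (recomputed tag): sum = 63+92+92+92+92+92+163 = 686; mod 256 = 174 → ae.
Recomputed tag = ae; claimed = fa → mismatch.

invalid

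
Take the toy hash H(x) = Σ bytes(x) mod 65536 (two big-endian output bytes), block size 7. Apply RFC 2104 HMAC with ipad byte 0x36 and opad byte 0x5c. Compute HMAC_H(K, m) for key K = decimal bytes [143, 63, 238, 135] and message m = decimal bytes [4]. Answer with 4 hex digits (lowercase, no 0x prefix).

Key decimal bytes [143, 63, 238, 135] = 8f 3f ee 87 is 4 bytes ≤ B = 7; zero-pad to 7 bytes: K' = 8f 3f ee 87 00 00 00.
K' ⊕ ipad = b9 09 d8 b1 36 36 36.  K' ⊕ opad = d3 63 b2 db 5c 5c 5c.
Inner input = (K'⊕ipad) ∥ m = b9 09 d8 b1 36 36 36 ∥ 04.
Inner hash: sum = 185+9+216+177+54+54+54+4 = 753 → 02 f1.
Outer input = (K'⊕opad) ∥ inner = d3 63 b2 db 5c 5c 5c ∥ 02 f1.
Outer hash (tag): sum = 211+99+178+219+92+92+92+2+241 = 1226 → 04 ca.

04ca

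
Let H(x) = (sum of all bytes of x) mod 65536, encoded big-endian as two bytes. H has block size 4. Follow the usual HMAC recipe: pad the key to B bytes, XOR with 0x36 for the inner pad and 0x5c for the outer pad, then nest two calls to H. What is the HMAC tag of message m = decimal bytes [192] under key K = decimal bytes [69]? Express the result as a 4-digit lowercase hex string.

0203

Key decimal bytes [69] = 45 is 1 byte ≤ B = 4; zero-pad to 4 bytes: K' = 45 00 00 00.
K' ⊕ ipad = 73 36 36 36.  K' ⊕ opad = 19 5c 5c 5c.
Inner input = (K'⊕ipad) ∥ m = 73 36 36 36 ∥ c0.
Inner hash: sum = 115+54+54+54+192 = 469 → 01 d5.
Outer input = (K'⊕opad) ∥ inner = 19 5c 5c 5c ∥ 01 d5.
Outer hash (tag): sum = 25+92+92+92+1+213 = 515 → 02 03.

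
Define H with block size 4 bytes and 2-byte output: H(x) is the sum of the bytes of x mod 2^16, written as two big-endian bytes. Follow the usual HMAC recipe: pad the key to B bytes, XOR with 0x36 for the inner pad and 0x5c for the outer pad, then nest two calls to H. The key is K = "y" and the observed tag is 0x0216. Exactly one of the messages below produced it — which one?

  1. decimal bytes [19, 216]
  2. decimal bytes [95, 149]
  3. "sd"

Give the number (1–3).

Key "y" = 79 is 1 byte ≤ B = 4; zero-pad to 4 bytes: K' = 79 00 00 00.
K' ⊕ ipad = 4f 36 36 36; K' ⊕ opad = 25 5c 5c 5c.
m1: inner = H(4f 36 36 36 13 d8) = 01 dc; tag = H(25 5c 5c 5c 01 dc) = 0216 ← matches
m2: inner = H(4f 36 36 36 5f 95) = 01 e5; tag = H(25 5c 5c 5c 01 e5) = 021f
m3: inner = H(4f 36 36 36 73 64) = 01 c8; tag = H(25 5c 5c 5c 01 c8) = 0202

1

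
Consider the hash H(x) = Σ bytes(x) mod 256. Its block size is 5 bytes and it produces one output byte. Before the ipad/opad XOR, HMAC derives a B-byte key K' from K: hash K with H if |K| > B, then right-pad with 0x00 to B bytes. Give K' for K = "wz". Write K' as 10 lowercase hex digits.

Key "wz" = 77 7a is 2 bytes ≤ B = 5; zero-pad to 5 bytes: K' = 77 7a 00 00 00.

777a000000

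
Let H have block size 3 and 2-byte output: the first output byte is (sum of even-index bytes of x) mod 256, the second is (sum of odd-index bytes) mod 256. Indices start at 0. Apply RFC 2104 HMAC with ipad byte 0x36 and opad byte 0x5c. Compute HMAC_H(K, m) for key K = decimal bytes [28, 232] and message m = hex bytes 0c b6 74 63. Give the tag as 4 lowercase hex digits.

fa2d

Key decimal bytes [28, 232] = 1c e8 is 2 bytes ≤ B = 3; zero-pad to 3 bytes: K' = 1c e8 00.
K' ⊕ ipad = 2a de 36.  K' ⊕ opad = 40 b4 5c.
Inner input = (K'⊕ipad) ∥ m = 2a de 36 ∥ 0c b6 74 63.
Inner hash: even-index sum = 377 mod 256 = 121; odd-index sum = 350 mod 256 = 94 → 79 5e.
Outer input = (K'⊕opad) ∥ inner = 40 b4 5c ∥ 79 5e.
Outer hash (tag): even-index sum = 250 mod 256 = 250; odd-index sum = 301 mod 256 = 45 → fa 2d.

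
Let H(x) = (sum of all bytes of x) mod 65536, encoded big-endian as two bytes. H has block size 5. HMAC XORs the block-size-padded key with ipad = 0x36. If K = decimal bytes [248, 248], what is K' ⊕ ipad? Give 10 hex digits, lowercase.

Key decimal bytes [248, 248] = f8 f8 is 2 bytes ≤ B = 5; zero-pad to 5 bytes: K' = f8 f8 00 00 00.
XOR each byte with 0x36: f8⊕36=ce, f8⊕36=ce, 00⊕36=36, 00⊕36=36, 00⊕36=36.

cece363636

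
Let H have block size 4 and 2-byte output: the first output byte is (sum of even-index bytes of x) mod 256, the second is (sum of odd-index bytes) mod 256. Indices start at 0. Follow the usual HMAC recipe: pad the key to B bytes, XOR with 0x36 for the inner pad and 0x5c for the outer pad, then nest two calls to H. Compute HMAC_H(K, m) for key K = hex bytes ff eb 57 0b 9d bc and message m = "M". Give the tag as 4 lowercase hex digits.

5304

Key hex bytes ff eb 57 0b 9d bc is 6 bytes > B = 4, so hash it first: H(key) = f3 b2, then zero-pad to 4 bytes: K' = f3 b2 00 00.
K' ⊕ ipad = c5 84 36 36.  K' ⊕ opad = af ee 5c 5c.
Inner input = (K'⊕ipad) ∥ m = c5 84 36 36 ∥ 4d.
Inner hash: even-index sum = 328 mod 256 = 72; odd-index sum = 186 mod 256 = 186 → 48 ba.
Outer input = (K'⊕opad) ∥ inner = af ee 5c 5c ∥ 48 ba.
Outer hash (tag): even-index sum = 339 mod 256 = 83; odd-index sum = 516 mod 256 = 4 → 53 04.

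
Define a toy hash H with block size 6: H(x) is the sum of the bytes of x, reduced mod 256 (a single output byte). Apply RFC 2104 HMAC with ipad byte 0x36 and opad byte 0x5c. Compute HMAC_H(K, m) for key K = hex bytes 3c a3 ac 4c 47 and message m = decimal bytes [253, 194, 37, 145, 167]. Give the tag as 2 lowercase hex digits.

4c

Key hex bytes 3c a3 ac 4c 47 is 5 bytes ≤ B = 6; zero-pad to 6 bytes: K' = 3c a3 ac 4c 47 00.
K' ⊕ ipad = 0a 95 9a 7a 71 36.  K' ⊕ opad = 60 ff f0 10 1b 5c.
Inner input = (K'⊕ipad) ∥ m = 0a 95 9a 7a 71 36 ∥ fd c2 25 91 a7.
Inner hash: sum = 10+149+154+122+113+54+253+194+37+145+167 = 1398; mod 256 = 118 → 76.
Outer input = (K'⊕opad) ∥ inner = 60 ff f0 10 1b 5c ∥ 76.
Outer hash (tag): sum = 96+255+240+16+27+92+118 = 844; mod 256 = 76 → 4c.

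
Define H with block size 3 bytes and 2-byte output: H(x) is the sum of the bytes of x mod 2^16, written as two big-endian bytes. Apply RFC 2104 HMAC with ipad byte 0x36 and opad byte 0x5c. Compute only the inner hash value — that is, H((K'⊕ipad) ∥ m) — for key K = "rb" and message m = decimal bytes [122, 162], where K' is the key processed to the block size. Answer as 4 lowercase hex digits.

Key "rb" = 72 62 is 2 bytes ≤ B = 3; zero-pad to 3 bytes: K' = 72 62 00.
K' ⊕ ipad = 44 54 36.
Inner input = 44 54 36 ∥ 7a a2.
Inner hash: sum = 68+84+54+122+162 = 490 → 01 ea.

01ea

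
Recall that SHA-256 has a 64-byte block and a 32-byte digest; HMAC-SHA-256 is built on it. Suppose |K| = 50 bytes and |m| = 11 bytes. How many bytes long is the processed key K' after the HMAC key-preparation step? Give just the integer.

Key is 50 ≤ 64 bytes, zero-padded: |K'| = 64.

64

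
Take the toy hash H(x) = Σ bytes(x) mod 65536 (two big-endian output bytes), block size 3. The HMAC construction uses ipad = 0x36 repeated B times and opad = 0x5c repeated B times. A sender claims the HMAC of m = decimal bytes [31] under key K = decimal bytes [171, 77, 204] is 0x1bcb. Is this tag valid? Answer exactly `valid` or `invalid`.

invalid

Key decimal bytes [171, 77, 204] = ab 4d cc is exactly B = 3 bytes: K' = ab 4d cc.
K' ⊕ ipad = 9d 7b fa; K' ⊕ opad = f7 11 90.
Inner hash: sum = 157+123+250+31 = 561 → 02 31.
Outer hash (recomputed tag): sum = 247+17+144+2+49 = 459 → 01 cb.
Recomputed tag = 01cb; claimed = 1bcb → mismatch.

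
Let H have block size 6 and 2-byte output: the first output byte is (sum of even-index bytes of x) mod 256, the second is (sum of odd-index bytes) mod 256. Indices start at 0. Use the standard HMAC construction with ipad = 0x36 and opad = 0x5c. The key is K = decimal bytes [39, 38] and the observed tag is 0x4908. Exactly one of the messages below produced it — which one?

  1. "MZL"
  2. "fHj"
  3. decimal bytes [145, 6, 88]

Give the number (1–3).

Key decimal bytes [39, 38] = 27 26 is 2 bytes ≤ B = 6; zero-pad to 6 bytes: K' = 27 26 00 00 00 00.
K' ⊕ ipad = 11 10 36 36 36 36; K' ⊕ opad = 7b 7a 5c 5c 5c 5c.
m1: inner = H(11 10 36 36 36 36 4d 5a 4c) = 16 d6; tag = H(7b 7a 5c 5c 5c 5c 16 d6) = 4908 ← matches
m2: inner = H(11 10 36 36 36 36 66 48 6a) = 4d c4; tag = H(7b 7a 5c 5c 5c 5c 4d c4) = 80f6
m3: inner = H(11 10 36 36 36 36 91 06 58) = 66 82; tag = H(7b 7a 5c 5c 5c 5c 66 82) = 99b4

1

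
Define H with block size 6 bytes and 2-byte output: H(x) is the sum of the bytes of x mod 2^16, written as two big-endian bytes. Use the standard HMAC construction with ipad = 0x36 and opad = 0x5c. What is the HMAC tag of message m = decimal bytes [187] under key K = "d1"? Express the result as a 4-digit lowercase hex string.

0302

Key "d1" = 64 31 is 2 bytes ≤ B = 6; zero-pad to 6 bytes: K' = 64 31 00 00 00 00.
K' ⊕ ipad = 52 07 36 36 36 36.  K' ⊕ opad = 38 6d 5c 5c 5c 5c.
Inner input = (K'⊕ipad) ∥ m = 52 07 36 36 36 36 ∥ bb.
Inner hash: sum = 82+7+54+54+54+54+187 = 492 → 01 ec.
Outer input = (K'⊕opad) ∥ inner = 38 6d 5c 5c 5c 5c ∥ 01 ec.
Outer hash (tag): sum = 56+109+92+92+92+92+1+236 = 770 → 03 02.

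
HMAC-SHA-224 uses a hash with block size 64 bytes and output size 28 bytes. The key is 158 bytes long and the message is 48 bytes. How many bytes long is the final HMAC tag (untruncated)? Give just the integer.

The tag is one SHA-224 digest: 28 bytes.

28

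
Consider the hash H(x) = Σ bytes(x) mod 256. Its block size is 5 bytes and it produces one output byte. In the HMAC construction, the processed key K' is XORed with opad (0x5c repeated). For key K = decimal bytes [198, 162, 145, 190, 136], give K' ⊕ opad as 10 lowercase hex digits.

Key decimal bytes [198, 162, 145, 190, 136] = c6 a2 91 be 88 is exactly B = 5 bytes: K' = c6 a2 91 be 88.
XOR each byte with 0x5c: c6⊕5c=9a, a2⊕5c=fe, 91⊕5c=cd, be⊕5c=e2, 88⊕5c=d4.

9afecde2d4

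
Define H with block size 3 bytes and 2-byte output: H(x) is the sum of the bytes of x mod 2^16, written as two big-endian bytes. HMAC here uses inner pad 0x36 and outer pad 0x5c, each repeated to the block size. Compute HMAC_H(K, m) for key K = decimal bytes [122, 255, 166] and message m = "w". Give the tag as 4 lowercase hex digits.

Key decimal bytes [122, 255, 166] = 7a ff a6 is exactly B = 3 bytes: K' = 7a ff a6.
K' ⊕ ipad = 4c c9 90.  K' ⊕ opad = 26 a3 fa.
Inner input = (K'⊕ipad) ∥ m = 4c c9 90 ∥ 77.
Inner hash: sum = 76+201+144+119 = 540 → 02 1c.
Outer input = (K'⊕opad) ∥ inner = 26 a3 fa ∥ 02 1c.
Outer hash (tag): sum = 38+163+250+2+28 = 481 → 01 e1.

01e1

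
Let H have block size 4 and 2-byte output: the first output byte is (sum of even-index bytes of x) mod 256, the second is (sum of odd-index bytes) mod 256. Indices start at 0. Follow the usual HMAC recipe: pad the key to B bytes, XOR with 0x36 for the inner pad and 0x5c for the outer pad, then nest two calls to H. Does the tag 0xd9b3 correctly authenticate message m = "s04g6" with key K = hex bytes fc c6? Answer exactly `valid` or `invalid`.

valid

Key hex bytes fc c6 is 2 bytes ≤ B = 4; zero-pad to 4 bytes: K' = fc c6 00 00.
K' ⊕ ipad = ca f0 36 36; K' ⊕ opad = a0 9a 5c 5c.
Inner hash: even-index sum = 477 mod 256 = 221; odd-index sum = 445 mod 256 = 189 → dd bd.
Outer hash (recomputed tag): even-index sum = 473 mod 256 = 217; odd-index sum = 435 mod 256 = 179 → d9 b3.
Recomputed tag = d9b3; claimed = d9b3 → match.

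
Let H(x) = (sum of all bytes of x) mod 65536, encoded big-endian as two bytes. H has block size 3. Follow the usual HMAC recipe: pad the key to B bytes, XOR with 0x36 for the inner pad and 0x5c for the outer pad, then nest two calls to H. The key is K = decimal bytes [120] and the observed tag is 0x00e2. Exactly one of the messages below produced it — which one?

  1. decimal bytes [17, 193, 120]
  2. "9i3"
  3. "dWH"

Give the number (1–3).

Key decimal bytes [120] = 78 is 1 byte ≤ B = 3; zero-pad to 3 bytes: K' = 78 00 00.
K' ⊕ ipad = 4e 36 36; K' ⊕ opad = 24 5c 5c.
m1: inner = H(4e 36 36 11 c1 78) = 02 04; tag = H(24 5c 5c 02 04) = 00e2 ← matches
m2: inner = H(4e 36 36 39 69 33) = 01 8f; tag = H(24 5c 5c 01 8f) = 016c
m3: inner = H(4e 36 36 64 57 48) = 01 bd; tag = H(24 5c 5c 01 bd) = 019a

1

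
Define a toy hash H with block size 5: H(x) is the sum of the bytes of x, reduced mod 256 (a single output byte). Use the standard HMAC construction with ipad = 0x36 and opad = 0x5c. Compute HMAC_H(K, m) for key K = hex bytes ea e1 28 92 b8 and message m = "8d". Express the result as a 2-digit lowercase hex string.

38

Key hex bytes ea e1 28 92 b8 is exactly B = 5 bytes: K' = ea e1 28 92 b8.
K' ⊕ ipad = dc d7 1e a4 8e.  K' ⊕ opad = b6 bd 74 ce e4.
Inner input = (K'⊕ipad) ∥ m = dc d7 1e a4 8e ∥ 38 64.
Inner hash: sum = 220+215+30+164+142+56+100 = 927; mod 256 = 159 → 9f.
Outer input = (K'⊕opad) ∥ inner = b6 bd 74 ce e4 ∥ 9f.
Outer hash (tag): sum = 182+189+116+206+228+159 = 1080; mod 256 = 56 → 38.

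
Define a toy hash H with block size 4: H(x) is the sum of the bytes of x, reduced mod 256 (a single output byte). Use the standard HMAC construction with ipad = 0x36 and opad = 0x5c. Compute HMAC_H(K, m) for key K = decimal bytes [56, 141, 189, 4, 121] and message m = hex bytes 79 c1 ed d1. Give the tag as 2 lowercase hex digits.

1a

Key decimal bytes [56, 141, 189, 4, 121] = 38 8d bd 04 79 is 5 bytes > B = 4, so hash it first: H(key) = ff, then zero-pad to 4 bytes: K' = ff 00 00 00.
K' ⊕ ipad = c9 36 36 36.  K' ⊕ opad = a3 5c 5c 5c.
Inner input = (K'⊕ipad) ∥ m = c9 36 36 36 ∥ 79 c1 ed d1.
Inner hash: sum = 201+54+54+54+121+193+237+209 = 1123; mod 256 = 99 → 63.
Outer input = (K'⊕opad) ∥ inner = a3 5c 5c 5c ∥ 63.
Outer hash (tag): sum = 163+92+92+92+99 = 538; mod 256 = 26 → 1a.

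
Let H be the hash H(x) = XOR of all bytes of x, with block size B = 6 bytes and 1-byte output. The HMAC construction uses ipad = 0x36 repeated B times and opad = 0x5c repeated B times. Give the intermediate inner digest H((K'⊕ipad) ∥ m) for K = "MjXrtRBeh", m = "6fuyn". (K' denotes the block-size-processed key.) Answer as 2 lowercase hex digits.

Key "MjXrtRBeh" = 4d 6a 58 72 74 52 42 65 68 is 9 bytes > B = 6, so hash it first: H(key) = 64, then zero-pad to 6 bytes: K' = 64 00 00 00 00 00.
K' ⊕ ipad = 52 36 36 36 36 36.
Inner input = 52 36 36 36 36 36 ∥ 36 66 75 79 6e.
Inner hash: XOR 52⊕36⊕36⊕36⊕36⊕36⊕36⊕66⊕75⊕79⊕6e = 56.

56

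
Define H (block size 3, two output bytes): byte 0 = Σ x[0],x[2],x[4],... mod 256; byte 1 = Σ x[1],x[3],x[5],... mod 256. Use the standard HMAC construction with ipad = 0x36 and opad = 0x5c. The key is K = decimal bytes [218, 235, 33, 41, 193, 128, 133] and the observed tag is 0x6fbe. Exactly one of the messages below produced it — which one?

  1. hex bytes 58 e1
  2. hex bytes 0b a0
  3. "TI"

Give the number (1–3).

Key decimal bytes [218, 235, 33, 41, 193, 128, 133] = da eb 21 29 c1 80 85 is 7 bytes > B = 3, so hash it first: H(key) = 41 94, then zero-pad to 3 bytes: K' = 41 94 00.
K' ⊕ ipad = 77 a2 36; K' ⊕ opad = 1d c8 5c.
m1: inner = H(77 a2 36 58 e1) = 8e fa; tag = H(1d c8 5c 8e fa) = 7356
m2: inner = H(77 a2 36 0b a0) = 4d ad; tag = H(1d c8 5c 4d ad) = 2615
m3: inner = H(77 a2 36 54 49) = f6 f6; tag = H(1d c8 5c f6 f6) = 6fbe ← matches

3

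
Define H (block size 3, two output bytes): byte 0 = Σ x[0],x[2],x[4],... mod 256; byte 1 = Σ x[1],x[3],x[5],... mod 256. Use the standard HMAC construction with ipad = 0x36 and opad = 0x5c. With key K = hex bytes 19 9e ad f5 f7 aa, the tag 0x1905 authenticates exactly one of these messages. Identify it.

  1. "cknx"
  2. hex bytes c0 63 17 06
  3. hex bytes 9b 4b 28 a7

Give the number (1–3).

1

Key hex bytes 19 9e ad f5 f7 aa is 6 bytes > B = 3, so hash it first: H(key) = bd 3d, then zero-pad to 3 bytes: K' = bd 3d 00.
K' ⊕ ipad = 8b 0b 36; K' ⊕ opad = e1 61 5c.
m1: inner = H(8b 0b 36 63 6b 6e 78) = a4 dc; tag = H(e1 61 5c a4 dc) = 1905 ← matches
m2: inner = H(8b 0b 36 c0 63 17 06) = 2a e2; tag = H(e1 61 5c 2a e2) = 1f8b
m3: inner = H(8b 0b 36 9b 4b 28 a7) = b3 ce; tag = H(e1 61 5c b3 ce) = 0b14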